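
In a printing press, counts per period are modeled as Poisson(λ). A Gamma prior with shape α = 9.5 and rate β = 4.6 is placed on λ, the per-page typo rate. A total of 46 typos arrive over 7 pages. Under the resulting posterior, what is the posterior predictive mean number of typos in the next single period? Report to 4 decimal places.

4.7845

With a Gamma(shape α, rate β) prior, the Poisson likelihood is conjugate: the posterior is Gamma(α + ΣXᵢ, β + n).
Posterior: Gamma(α+S, β+n) = Gamma(9.5+46, 4.6+7) = Gamma(55.5, 11.6).
The predictive distribution for one future period is NegBinom with mean α/β = 4.7845.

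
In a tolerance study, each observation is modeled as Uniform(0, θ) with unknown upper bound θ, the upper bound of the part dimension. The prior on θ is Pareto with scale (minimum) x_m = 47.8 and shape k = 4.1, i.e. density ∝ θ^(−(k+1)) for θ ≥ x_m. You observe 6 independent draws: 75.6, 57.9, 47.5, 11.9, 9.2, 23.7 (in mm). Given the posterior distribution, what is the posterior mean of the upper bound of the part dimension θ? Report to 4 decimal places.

A Pareto(scale x_m, shape k) prior on the upper bound θ of Uniform(0, θ) is conjugate: posterior is Pareto(max(x_m, max xᵢ), k + n).
Sample maximum = 75.6; prior scale x_m = 47.8 → posterior scale = max = 75.6.
Posterior shape = 4.1 + 6 = 10.1.
E[θ|data] = k·x_m/(k−1) = 10.1·75.6/9.1 = 83.9077.

83.9077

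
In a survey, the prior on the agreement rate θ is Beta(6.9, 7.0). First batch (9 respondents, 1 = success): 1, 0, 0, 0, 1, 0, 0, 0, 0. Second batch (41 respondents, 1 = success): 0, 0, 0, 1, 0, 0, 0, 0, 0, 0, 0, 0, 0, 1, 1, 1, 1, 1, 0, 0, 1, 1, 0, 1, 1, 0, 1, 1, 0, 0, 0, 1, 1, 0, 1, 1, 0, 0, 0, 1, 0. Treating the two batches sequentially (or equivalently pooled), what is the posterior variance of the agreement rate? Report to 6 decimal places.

0.003714

The Beta prior is conjugate to a Binomial/Bernoulli likelihood; the update adds successes to α and failures to β.
After batch 1: Beta(6.9+2, 7.0+7) = Beta(8.9, 14.0).
After batch 2: Beta(8.9+17, 14.0+24) = Beta(25.9, 38.0).
Var = αβ/((α+β)²(α+β+1)) = 25.9·38.0/(63.9²·64.9) = 0.003714.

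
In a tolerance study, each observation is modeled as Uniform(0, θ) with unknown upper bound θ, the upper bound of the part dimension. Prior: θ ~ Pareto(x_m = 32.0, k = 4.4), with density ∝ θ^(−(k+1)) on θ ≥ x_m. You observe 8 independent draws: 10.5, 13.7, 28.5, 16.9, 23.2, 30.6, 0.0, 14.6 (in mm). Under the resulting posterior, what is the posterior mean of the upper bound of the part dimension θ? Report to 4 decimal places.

34.8070

A Pareto(scale x_m, shape k) prior on the upper bound θ of Uniform(0, θ) is conjugate: posterior is Pareto(max(x_m, max xᵢ), k + n).
Sample maximum = 30.6; prior scale x_m = 32.0 → posterior scale = max = 32.0.
Posterior shape = 4.4 + 8 = 12.4.
E[θ|data] = k·x_m/(k−1) = 12.4·32.0/11.4 = 34.8070.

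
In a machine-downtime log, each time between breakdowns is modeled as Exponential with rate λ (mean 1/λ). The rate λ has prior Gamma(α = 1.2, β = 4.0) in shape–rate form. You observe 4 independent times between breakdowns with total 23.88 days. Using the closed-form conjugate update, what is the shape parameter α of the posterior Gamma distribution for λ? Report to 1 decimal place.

5.2

With a Gamma(shape α, rate β) prior on the exponential rate λ, the posterior after n observations with total T = Σxᵢ is Gamma(α+n, β+T).
Posterior: Gamma(1.2+4, 4.0+23.88) = Gamma(5.2, 27.88).
Posterior α = 5.2.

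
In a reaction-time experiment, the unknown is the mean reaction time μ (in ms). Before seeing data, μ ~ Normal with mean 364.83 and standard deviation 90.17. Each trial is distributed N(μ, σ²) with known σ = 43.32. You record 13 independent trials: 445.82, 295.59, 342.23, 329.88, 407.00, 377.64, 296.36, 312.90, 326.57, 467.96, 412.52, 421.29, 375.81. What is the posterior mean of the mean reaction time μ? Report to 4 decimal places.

For Normal data with known variance σ², a Normal(μ₀, σ₀²) prior on μ is conjugate. Posterior precision = 1/σ₀² + n/σ²; posterior mean is the precision-weighted average of μ₀ and x̄.
Σxᵢ = 445.82 + 295.59 + 342.23 + 329.88 + 407.00 + 377.64 + 296.36 + 312.90 + 326.57 + 467.96 + 412.52 + 421.29 + 375.81 = 4811.57, so n·x̄ = 4811.57.
σ₀² = 90.17² = 8130.6289, σ² = 43.32² = 1876.6224; σ² + n·σ₀² = 1876.6224 + 13·8130.6289 = 107574.7981.
Posterior mean = (μ₀/σ₀² + n·x̄/σ²)/(1/σ₀² + n/σ²) = (σ²·μ₀ + σ₀²·n·x̄)/(σ² + n·σ₀²) = (1876.6224·364.83 + 8130.6289·4811.57)/107574.7981 = 39805738.246565/107574.7981 = 370.0285.

370.0285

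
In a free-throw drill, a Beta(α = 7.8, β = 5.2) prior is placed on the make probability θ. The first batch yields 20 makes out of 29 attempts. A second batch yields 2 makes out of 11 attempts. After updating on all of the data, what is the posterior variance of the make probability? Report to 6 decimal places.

0.004558

The Beta prior is conjugate to a Binomial/Bernoulli likelihood; the update adds successes to α and failures to β.
After batch 1: Beta(7.8+20, 5.2+9) = Beta(27.8, 14.2).
After batch 2: Beta(27.8+2, 14.2+9) = Beta(29.8, 23.2).
Var = αβ/((α+β)²(α+β+1)) = 29.8·23.2/(53.0²·54.0) = 0.004558.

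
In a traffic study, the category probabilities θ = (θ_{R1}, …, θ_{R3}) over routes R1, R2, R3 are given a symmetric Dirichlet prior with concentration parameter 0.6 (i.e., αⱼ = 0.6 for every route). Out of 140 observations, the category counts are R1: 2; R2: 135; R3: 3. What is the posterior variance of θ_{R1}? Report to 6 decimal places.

0.000126

The Dirichlet prior is conjugate to the Multinomial likelihood: each posterior αⱼ = prior αⱼ + observed count nⱼ.
Posterior concentration: (2.6, 135.6, 3.6), total = 141.8.
Var[θ_j] = α_j(Σα−α_j)/((Σα)²(Σα+1)) = 2.6·139.2/(141.8²·142.8) = 0.000126.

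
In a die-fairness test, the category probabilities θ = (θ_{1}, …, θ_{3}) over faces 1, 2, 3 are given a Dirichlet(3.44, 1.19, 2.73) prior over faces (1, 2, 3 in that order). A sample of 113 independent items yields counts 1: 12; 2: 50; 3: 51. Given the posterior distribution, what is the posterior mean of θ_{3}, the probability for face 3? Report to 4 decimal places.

0.4464

The Dirichlet prior is conjugate to the Multinomial likelihood: each posterior αⱼ = prior αⱼ + observed count nⱼ.
Posterior concentration: (15.44, 51.19, 53.73), total = 120.36.
E[θ_{3}|data] = α_{3}/Σα = 53.73/120.36 = 0.4464.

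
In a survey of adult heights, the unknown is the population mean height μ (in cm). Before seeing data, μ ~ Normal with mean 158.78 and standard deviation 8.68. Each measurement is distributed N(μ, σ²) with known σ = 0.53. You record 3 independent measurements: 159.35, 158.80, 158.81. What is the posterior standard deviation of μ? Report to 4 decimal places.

For Normal data with known variance σ², a Normal(μ₀, σ₀²) prior on μ is conjugate. Posterior precision = 1/σ₀² + n/σ²; posterior mean is the precision-weighted average of μ₀ and x̄.
σ₀² = 8.68² = 75.3424, σ² = 0.53² = 0.2809; σ² + n·σ₀² = 0.2809 + 3·75.3424 = 226.3081.
Posterior precision = 1/σ₀² + n/σ² = 1/75.3424 + 3/0.2809 = (σ² + n·σ₀²)/(σ₀²σ²) = 226.3081/(75.3424·0.2809); posterior variance σₙ² = σ₀²σ²/(σ² + n·σ₀²) = 75.3424·0.2809/226.3081 = 0.093517.
Posterior SD = √σₙ² = √(75.3424·0.2809/226.3081) = 0.3058.

0.3058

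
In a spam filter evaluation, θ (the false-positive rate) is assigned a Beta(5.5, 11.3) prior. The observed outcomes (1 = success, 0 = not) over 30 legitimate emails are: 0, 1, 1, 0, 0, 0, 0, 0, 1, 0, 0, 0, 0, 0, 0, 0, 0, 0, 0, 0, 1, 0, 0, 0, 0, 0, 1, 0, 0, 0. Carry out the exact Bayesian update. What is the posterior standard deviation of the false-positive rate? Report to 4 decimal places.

The Beta prior is conjugate to a Binomial/Bernoulli likelihood; the update adds successes to α and failures to β.
Posterior: Beta(α+k, β+n−k) = Beta(5.5+5, 11.3+25) = Beta(10.5, 36.3).
Var = αβ/((α+β)²(α+β+1)) = 10.5·36.3/(46.8²·47.8) = 0.00364063; SD = √0.00364063 = 0.0603.

0.0603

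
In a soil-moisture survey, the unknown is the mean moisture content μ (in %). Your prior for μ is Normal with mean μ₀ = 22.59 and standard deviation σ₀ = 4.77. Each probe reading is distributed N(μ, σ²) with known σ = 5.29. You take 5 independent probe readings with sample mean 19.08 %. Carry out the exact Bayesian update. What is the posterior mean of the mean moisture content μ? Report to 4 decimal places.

For Normal data with known variance σ², a Normal(μ₀, σ₀²) prior on μ is conjugate. Posterior precision = 1/σ₀² + n/σ²; posterior mean is the precision-weighted average of μ₀ and x̄.
n·x̄ = 5·19.08 = 95.4.
σ₀² = 4.77² = 22.7529, σ² = 5.29² = 27.9841; σ² + n·σ₀² = 27.9841 + 5·22.7529 = 141.7486.
Posterior mean = (μ₀/σ₀² + n·x̄/σ²)/(1/σ₀² + n/σ²) = (σ²·μ₀ + σ₀²·n·x̄)/(σ² + n·σ₀²) = (27.9841·22.59 + 22.7529·95.4)/141.7486 = 2802.787479/141.7486 = 19.7729.

19.7729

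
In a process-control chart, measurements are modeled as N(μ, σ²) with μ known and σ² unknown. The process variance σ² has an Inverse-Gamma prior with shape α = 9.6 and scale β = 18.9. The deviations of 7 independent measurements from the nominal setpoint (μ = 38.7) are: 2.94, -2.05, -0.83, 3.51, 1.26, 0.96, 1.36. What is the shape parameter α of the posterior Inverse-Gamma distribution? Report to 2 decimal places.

With known mean μ and an Inverse-Gamma(α, β) prior on σ², the Normal likelihood is conjugate: posterior is Inv-Gamma(α + n/2, β + Σ(xᵢ−μ)²/2).
Σ(xᵢ−μ)² = (2.94)² + (-2.05)² + (-0.83)² + (3.51)² + (1.26)² + (0.96)² + (1.36)² = 30.2139.
Posterior: Inv-Gamma(9.6 + 7/2, 18.9 + 30.2139/2) = Inv-Gamma(13.10, 34.00695).
Posterior α = 13.10.

13.10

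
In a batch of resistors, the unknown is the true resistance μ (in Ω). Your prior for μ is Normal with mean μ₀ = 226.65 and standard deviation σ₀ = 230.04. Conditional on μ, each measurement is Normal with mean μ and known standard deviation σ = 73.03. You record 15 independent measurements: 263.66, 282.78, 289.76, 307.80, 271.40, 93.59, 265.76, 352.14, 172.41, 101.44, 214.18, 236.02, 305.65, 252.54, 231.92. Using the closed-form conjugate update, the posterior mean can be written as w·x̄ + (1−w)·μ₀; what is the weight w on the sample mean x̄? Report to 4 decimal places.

For Normal data with known variance σ², a Normal(μ₀, σ₀²) prior on μ is conjugate. Posterior precision = 1/σ₀² + n/σ²; posterior mean is the precision-weighted average of μ₀ and x̄.
σ₀² = 230.04² = 52918.4016, σ² = 73.03² = 5333.3809. Prior precision 1/σ₀² = 1/52918.4016; data precision n/σ² = 15/5333.3809.
w = (n/σ²)/(1/σ₀² + n/σ²) = n·σ₀²/(σ² + n·σ₀²) = 15·52918.4016/(5333.3809 + 15·52918.4016) = 793776.024/799109.4049 = 0.9933.

0.9933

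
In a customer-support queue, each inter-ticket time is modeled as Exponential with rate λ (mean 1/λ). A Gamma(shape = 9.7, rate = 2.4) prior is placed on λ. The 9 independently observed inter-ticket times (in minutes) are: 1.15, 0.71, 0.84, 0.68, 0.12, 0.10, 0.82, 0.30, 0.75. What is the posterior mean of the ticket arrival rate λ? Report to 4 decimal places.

2.3761

With a Gamma(shape α, rate β) prior on the exponential rate λ, the posterior after n observations with total T = Σxᵢ is Gamma(α+n, β+T).
Sum of observations T = 5.47 minutes; n = 9.
Posterior: Gamma(9.7+9, 2.4+5.47) = Gamma(18.7, 7.87).
Posterior mean of λ = α/β = 18.7/7.87 = 2.3761.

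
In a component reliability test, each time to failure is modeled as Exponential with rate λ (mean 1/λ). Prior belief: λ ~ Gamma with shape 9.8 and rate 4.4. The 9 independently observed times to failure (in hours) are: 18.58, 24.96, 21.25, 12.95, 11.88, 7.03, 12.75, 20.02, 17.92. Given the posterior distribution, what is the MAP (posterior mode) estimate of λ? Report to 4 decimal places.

0.1173

With a Gamma(shape α, rate β) prior on the exponential rate λ, the posterior after n observations with total T = Σxᵢ is Gamma(α+n, β+T).
Sum of observations T = 147.34 hours; n = 9.
Posterior: Gamma(9.8+9, 4.4+147.34) = Gamma(18.8, 151.74).
Mode = (α−1)/β = 0.1173.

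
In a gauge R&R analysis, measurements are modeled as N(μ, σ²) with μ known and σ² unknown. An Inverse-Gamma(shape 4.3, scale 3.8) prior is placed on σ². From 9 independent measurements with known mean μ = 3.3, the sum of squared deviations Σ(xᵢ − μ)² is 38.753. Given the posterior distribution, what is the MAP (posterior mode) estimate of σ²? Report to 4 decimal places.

With known mean μ and an Inverse-Gamma(α, β) prior on σ², the Normal likelihood is conjugate: posterior is Inv-Gamma(α + n/2, β + Σ(xᵢ−μ)²/2).
Posterior: Inv-Gamma(4.3 + 9/2, 3.8 + 38.753/2) = Inv-Gamma(8.80, 23.1765).
Mode = β/(α+1) = 23.1765/9.80 = 2.3649.

2.3649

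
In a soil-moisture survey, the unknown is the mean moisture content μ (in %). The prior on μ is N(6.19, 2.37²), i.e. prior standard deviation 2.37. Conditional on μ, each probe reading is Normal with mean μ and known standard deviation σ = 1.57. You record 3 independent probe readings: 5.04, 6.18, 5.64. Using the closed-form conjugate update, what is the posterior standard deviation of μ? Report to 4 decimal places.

0.8466

For Normal data with known variance σ², a Normal(μ₀, σ₀²) prior on μ is conjugate. Posterior precision = 1/σ₀² + n/σ²; posterior mean is the precision-weighted average of μ₀ and x̄.
σ₀² = 2.37² = 5.6169, σ² = 1.57² = 2.4649; σ² + n·σ₀² = 2.4649 + 3·5.6169 = 19.3156.
Posterior precision = 1/σ₀² + n/σ² = 1/5.6169 + 3/2.4649 = (σ² + n·σ₀²)/(σ₀²σ²) = 19.3156/(5.6169·2.4649); posterior variance σₙ² = σ₀²σ²/(σ² + n·σ₀²) = 5.6169·2.4649/19.3156 = 0.716783.
Posterior SD = √σₙ² = √(5.6169·2.4649/19.3156) = 0.8466.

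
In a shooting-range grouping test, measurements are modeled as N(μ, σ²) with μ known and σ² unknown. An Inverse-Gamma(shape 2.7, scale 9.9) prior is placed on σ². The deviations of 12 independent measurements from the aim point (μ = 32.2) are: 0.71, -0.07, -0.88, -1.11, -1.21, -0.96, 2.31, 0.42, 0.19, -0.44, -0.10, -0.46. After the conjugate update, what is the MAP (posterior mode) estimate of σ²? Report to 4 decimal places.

With known mean μ and an Inverse-Gamma(α, β) prior on σ², the Normal likelihood is conjugate: posterior is Inv-Gamma(α + n/2, β + Σ(xᵢ−μ)²/2).
Σ(xᵢ−μ)² = (0.71)² + (-0.07)² + (-0.88)² + (-1.11)² + (-1.21)² + (-0.96)² + (2.31)² + (0.42)² + (0.19)² + (-0.44)² + (-0.10)² + (-0.46)² = 10.8650.
Posterior: Inv-Gamma(2.7 + 12/2, 9.9 + 10.8650/2) = Inv-Gamma(8.70, 15.33250).
Mode = β/(α+1) = 15.33250/9.70 = 1.5807.

1.5807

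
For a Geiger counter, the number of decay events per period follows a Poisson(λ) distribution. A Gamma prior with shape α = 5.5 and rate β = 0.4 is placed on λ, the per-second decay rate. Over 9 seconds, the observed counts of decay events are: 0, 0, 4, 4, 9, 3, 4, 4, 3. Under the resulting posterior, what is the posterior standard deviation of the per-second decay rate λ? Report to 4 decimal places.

0.6427

With a Gamma(shape α, rate β) prior, the Poisson likelihood is conjugate: the posterior is Gamma(α + ΣXᵢ, β + n).
Sum of counts S = 31 over n = 9 seconds.
Posterior: Gamma(α+S, β+n) = Gamma(5.5+31, 0.4+9) = Gamma(36.5, 9.4).
SD = √α/β = √36.5/9.4 = 0.6427.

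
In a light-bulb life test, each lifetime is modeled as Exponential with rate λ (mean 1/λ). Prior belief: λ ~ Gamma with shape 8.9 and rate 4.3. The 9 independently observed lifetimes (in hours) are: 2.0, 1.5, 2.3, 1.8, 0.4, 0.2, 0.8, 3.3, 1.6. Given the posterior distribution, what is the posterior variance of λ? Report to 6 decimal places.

0.054039

With a Gamma(shape α, rate β) prior on the exponential rate λ, the posterior after n observations with total T = Σxᵢ is Gamma(α+n, β+T).
Sum of observations T = 13.9 hours; n = 9.
Posterior: Gamma(8.9+9, 4.3+13.9) = Gamma(17.9, 18.2).
Var = α/β² = 0.054039.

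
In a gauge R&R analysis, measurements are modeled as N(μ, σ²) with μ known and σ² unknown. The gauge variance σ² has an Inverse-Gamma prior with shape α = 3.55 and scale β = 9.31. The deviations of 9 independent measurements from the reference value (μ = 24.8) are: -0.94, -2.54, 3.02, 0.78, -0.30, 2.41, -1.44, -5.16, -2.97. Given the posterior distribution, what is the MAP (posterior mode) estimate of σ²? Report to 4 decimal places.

4.3703

With known mean μ and an Inverse-Gamma(α, β) prior on σ², the Normal likelihood is conjugate: posterior is Inv-Gamma(α + n/2, β + Σ(xᵢ−μ)²/2).
Σ(xᵢ−μ)² = (-0.94)² + (-2.54)² + (3.02)² + (0.78)² + (-0.30)² + (2.41)² + (-1.44)² + (-5.16)² + (-2.97)² = 60.4822.
Posterior: Inv-Gamma(3.55 + 9/2, 9.31 + 60.4822/2) = Inv-Gamma(8.05, 39.55110).
Mode = β/(α+1) = 39.55110/9.05 = 4.3703.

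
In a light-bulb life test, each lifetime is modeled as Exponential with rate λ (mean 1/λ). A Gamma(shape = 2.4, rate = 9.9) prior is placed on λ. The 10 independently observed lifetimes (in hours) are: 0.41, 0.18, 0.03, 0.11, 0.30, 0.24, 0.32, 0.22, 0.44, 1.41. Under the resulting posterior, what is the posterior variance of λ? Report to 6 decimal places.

0.067438

With a Gamma(shape α, rate β) prior on the exponential rate λ, the posterior after n observations with total T = Σxᵢ is Gamma(α+n, β+T).
Sum of observations T = 3.66 hours; n = 10.
Posterior: Gamma(2.4+10, 9.9+3.66) = Gamma(12.4, 13.56).
Var = α/β² = 0.067438.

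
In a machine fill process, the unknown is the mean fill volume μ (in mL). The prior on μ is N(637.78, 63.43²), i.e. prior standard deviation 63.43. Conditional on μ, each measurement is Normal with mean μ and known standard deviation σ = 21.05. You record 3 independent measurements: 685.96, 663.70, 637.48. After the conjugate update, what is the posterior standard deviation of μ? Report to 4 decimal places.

For Normal data with known variance σ², a Normal(μ₀, σ₀²) prior on μ is conjugate. Posterior precision = 1/σ₀² + n/σ²; posterior mean is the precision-weighted average of μ₀ and x̄.
σ₀² = 63.43² = 4023.3649, σ² = 21.05² = 443.1025; σ² + n·σ₀² = 443.1025 + 3·4023.3649 = 12513.1972.
Posterior precision = 1/σ₀² + n/σ² = 1/4023.3649 + 3/443.1025 = (σ² + n·σ₀²)/(σ₀²σ²) = 12513.1972/(4023.3649·443.1025); posterior variance σₙ² = σ₀²σ²/(σ² + n·σ₀²) = 4023.3649·443.1025/12513.1972 = 142.470627.
Posterior SD = √σₙ² = √(4023.3649·443.1025/12513.1972) = 11.9361.

11.9361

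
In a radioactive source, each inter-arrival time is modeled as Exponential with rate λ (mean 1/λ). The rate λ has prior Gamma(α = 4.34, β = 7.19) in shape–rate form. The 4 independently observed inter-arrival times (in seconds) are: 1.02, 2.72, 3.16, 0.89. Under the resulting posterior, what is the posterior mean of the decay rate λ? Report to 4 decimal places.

With a Gamma(shape α, rate β) prior on the exponential rate λ, the posterior after n observations with total T = Σxᵢ is Gamma(α+n, β+T).
Sum of observations T = 7.79 seconds; n = 4.
Posterior: Gamma(4.34+4, 7.19+7.79) = Gamma(8.34, 14.98).
Posterior mean of λ = α/β = 8.34/14.98 = 0.5567.

0.5567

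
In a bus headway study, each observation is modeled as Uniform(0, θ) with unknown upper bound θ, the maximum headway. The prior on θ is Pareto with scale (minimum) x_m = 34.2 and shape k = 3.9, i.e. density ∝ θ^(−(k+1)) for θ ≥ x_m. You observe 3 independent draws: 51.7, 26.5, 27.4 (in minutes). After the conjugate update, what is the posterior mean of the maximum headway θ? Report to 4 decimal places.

60.4627

A Pareto(scale x_m, shape k) prior on the upper bound θ of Uniform(0, θ) is conjugate: posterior is Pareto(max(x_m, max xᵢ), k + n).
Sample maximum = 51.7; prior scale x_m = 34.2 → posterior scale = max = 51.7.
Posterior shape = 3.9 + 3 = 6.9.
E[θ|data] = k·x_m/(k−1) = 6.9·51.7/5.9 = 60.4627.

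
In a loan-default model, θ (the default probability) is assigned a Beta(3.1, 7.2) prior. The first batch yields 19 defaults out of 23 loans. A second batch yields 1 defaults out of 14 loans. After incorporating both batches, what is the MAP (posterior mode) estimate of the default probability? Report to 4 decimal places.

0.4879

The Beta prior is conjugate to a Binomial/Bernoulli likelihood; the update adds successes to α and failures to β.
After batch 1: Beta(3.1+19, 7.2+4) = Beta(22.1, 11.2).
After batch 2: Beta(22.1+1, 11.2+13) = Beta(23.1, 24.2).
Mode of Beta(a,b) for a,b>1 is (a−1)/(a+b−2) = 22.1/45.3 = 0.4879.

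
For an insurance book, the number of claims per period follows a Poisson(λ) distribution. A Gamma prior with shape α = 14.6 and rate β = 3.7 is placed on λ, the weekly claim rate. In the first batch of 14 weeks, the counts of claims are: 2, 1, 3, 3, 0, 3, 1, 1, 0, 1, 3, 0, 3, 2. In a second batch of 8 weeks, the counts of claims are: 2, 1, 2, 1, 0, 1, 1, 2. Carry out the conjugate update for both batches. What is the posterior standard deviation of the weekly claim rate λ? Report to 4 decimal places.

With a Gamma(shape α, rate β) prior, the Poisson likelihood is conjugate: the posterior is Gamma(α + ΣXᵢ, β + n).
Batch 1: sum of counts S = 23 over n = 14 weeks.
After batch 1: Gamma(α+S, β+n) = Gamma(14.6+23, 3.7+14) = Gamma(37.6, 17.7).
Batch 2: sum of counts S = 10 over n = 8 weeks.
After batch 2: Gamma(α+S, β+n) = Gamma(37.6+10, 17.7+8) = Gamma(47.6, 25.7).
SD = √α/β = √47.6/25.7 = 0.2685.

0.2685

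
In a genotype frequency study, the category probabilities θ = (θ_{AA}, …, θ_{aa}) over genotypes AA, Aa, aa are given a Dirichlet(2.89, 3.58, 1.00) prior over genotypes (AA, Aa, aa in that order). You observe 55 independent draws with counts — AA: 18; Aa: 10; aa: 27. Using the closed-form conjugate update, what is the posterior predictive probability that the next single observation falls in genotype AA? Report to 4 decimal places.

0.3344

The Dirichlet prior is conjugate to the Multinomial likelihood: each posterior αⱼ = prior αⱼ + observed count nⱼ.
Posterior concentration: (20.89, 13.58, 28.00), total = 62.47.
P(next = AA | data) = α_{AA}/Σα = 0.3344.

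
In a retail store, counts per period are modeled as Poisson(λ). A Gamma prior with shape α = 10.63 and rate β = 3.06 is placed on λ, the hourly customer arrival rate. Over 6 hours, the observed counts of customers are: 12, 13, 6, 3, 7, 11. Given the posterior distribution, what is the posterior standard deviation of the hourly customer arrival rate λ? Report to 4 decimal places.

0.8735

With a Gamma(shape α, rate β) prior, the Poisson likelihood is conjugate: the posterior is Gamma(α + ΣXᵢ, β + n).
Sum of counts S = 52 over n = 6 hours.
Posterior: Gamma(α+S, β+n) = Gamma(10.63+52, 3.06+6) = Gamma(62.63, 9.06).
SD = √α/β = √62.63/9.06 = 0.8735.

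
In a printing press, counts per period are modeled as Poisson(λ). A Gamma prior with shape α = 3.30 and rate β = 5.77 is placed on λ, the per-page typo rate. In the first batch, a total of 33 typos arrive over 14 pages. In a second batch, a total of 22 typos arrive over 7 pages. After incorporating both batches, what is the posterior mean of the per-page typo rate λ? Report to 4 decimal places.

2.1778

With a Gamma(shape α, rate β) prior, the Poisson likelihood is conjugate: the posterior is Gamma(α + ΣXᵢ, β + n).
After batch 1: Gamma(α+S, β+n) = Gamma(3.30+33, 5.77+14) = Gamma(36.30, 19.77).
After batch 2: Gamma(α+S, β+n) = Gamma(36.30+22, 19.77+7) = Gamma(58.30, 26.77).
Posterior mean = α/β = 58.30/26.77 = 2.1778.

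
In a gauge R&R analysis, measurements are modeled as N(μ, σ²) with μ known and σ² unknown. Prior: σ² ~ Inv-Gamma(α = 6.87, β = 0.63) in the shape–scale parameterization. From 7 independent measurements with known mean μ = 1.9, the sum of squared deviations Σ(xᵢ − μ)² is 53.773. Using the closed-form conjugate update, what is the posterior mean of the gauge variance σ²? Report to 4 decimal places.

2.9367

With known mean μ and an Inverse-Gamma(α, β) prior on σ², the Normal likelihood is conjugate: posterior is Inv-Gamma(α + n/2, β + Σ(xᵢ−μ)²/2).
Posterior: Inv-Gamma(6.87 + 7/2, 0.63 + 53.773/2) = Inv-Gamma(10.37, 27.5165).
E[σ²|data] = β/(α−1) = 27.5165/9.37 = 2.9367.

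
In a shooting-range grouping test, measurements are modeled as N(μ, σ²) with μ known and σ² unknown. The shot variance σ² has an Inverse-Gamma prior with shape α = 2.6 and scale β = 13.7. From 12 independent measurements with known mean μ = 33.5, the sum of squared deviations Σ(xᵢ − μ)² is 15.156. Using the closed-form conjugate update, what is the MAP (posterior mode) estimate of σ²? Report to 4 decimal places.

With known mean μ and an Inverse-Gamma(α, β) prior on σ², the Normal likelihood is conjugate: posterior is Inv-Gamma(α + n/2, β + Σ(xᵢ−μ)²/2).
Posterior: Inv-Gamma(2.6 + 12/2, 13.7 + 15.156/2) = Inv-Gamma(8.60, 21.2780).
Mode = β/(α+1) = 21.2780/9.60 = 2.2165.

2.2165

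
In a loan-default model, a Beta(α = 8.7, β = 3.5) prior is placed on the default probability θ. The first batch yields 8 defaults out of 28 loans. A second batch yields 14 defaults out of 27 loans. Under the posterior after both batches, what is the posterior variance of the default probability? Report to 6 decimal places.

0.003638

The Beta prior is conjugate to a Binomial/Bernoulli likelihood; the update adds successes to α and failures to β.
After batch 1: Beta(8.7+8, 3.5+20) = Beta(16.7, 23.5).
After batch 2: Beta(16.7+14, 23.5+13) = Beta(30.7, 36.5).
Var = αβ/((α+β)²(α+β+1)) = 30.7·36.5/(67.2²·68.2) = 0.003638.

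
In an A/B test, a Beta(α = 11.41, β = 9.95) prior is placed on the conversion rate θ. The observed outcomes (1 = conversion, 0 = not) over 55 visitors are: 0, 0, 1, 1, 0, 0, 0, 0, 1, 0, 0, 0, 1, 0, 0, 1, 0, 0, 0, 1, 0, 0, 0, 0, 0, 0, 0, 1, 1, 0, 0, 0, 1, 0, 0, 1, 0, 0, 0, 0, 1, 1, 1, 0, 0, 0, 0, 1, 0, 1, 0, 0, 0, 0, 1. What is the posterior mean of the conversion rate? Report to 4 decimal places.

The Beta prior is conjugate to a Binomial/Bernoulli likelihood; the update adds successes to α and failures to β.
Posterior: Beta(α+k, β+n−k) = Beta(11.41+16, 9.95+39) = Beta(27.41, 48.95).
Posterior mean = α/(α+β) = 27.41/76.36 = 0.3590.

0.3590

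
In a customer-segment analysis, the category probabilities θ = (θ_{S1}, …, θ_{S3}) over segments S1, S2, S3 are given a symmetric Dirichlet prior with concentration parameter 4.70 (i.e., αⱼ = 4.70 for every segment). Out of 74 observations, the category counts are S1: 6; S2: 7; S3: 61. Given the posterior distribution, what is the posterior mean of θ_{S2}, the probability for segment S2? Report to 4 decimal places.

The Dirichlet prior is conjugate to the Multinomial likelihood: each posterior αⱼ = prior αⱼ + observed count nⱼ.
Posterior concentration: (10.70, 11.70, 65.70), total = 88.10.
E[θ_{S2}|data] = α_{S2}/Σα = 11.70/88.10 = 0.1328.

0.1328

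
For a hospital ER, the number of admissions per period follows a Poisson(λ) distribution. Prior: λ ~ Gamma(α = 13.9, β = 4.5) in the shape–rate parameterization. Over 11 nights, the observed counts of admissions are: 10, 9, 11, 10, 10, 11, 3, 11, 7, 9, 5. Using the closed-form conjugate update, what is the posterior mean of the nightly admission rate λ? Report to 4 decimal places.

With a Gamma(shape α, rate β) prior, the Poisson likelihood is conjugate: the posterior is Gamma(α + ΣXᵢ, β + n).
Sum of counts S = 96 over n = 11 nights.
Posterior: Gamma(α+S, β+n) = Gamma(13.9+96, 4.5+11) = Gamma(109.9, 15.5).
Posterior mean = α/β = 109.9/15.5 = 7.0903.

7.0903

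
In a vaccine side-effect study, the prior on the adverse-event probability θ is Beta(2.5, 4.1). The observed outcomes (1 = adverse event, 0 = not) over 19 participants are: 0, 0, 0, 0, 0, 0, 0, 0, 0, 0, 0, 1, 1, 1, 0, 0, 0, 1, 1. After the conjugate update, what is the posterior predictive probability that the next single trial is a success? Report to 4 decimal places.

The Beta prior is conjugate to a Binomial/Bernoulli likelihood; the update adds successes to α and failures to β.
Posterior: Beta(α+k, β+n−k) = Beta(2.5+5, 4.1+14) = Beta(7.5, 18.1).
For a single future Bernoulli trial, P(success | data) = α/(α+β) = 0.2930.

0.2930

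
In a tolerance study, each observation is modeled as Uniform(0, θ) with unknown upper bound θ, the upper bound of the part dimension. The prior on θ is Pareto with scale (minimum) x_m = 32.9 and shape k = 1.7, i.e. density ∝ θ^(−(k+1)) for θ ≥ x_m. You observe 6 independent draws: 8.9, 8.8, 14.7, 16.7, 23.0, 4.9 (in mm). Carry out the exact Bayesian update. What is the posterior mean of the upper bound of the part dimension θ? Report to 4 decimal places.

37.8104

A Pareto(scale x_m, shape k) prior on the upper bound θ of Uniform(0, θ) is conjugate: posterior is Pareto(max(x_m, max xᵢ), k + n).
Sample maximum = 23.0; prior scale x_m = 32.9 → posterior scale = max = 32.9.
Posterior shape = 1.7 + 6 = 7.7.
E[θ|data] = k·x_m/(k−1) = 7.7·32.9/6.7 = 37.8104.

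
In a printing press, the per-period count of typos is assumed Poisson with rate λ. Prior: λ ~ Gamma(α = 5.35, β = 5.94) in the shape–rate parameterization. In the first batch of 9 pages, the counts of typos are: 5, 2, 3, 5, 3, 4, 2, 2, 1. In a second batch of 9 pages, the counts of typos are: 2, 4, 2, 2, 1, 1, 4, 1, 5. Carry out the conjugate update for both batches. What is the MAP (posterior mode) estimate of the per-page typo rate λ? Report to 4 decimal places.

2.2285

With a Gamma(shape α, rate β) prior, the Poisson likelihood is conjugate: the posterior is Gamma(α + ΣXᵢ, β + n).
Batch 1: sum of counts S = 27 over n = 9 pages.
After batch 1: Gamma(α+S, β+n) = Gamma(5.35+27, 5.94+9) = Gamma(32.35, 14.94).
Batch 2: sum of counts S = 22 over n = 9 pages.
After batch 2: Gamma(α+S, β+n) = Gamma(32.35+22, 14.94+9) = Gamma(54.35, 23.94).
Mode of Gamma(α,β) for α≥1 is (α−1)/β = 53.35/23.94 = 2.2285.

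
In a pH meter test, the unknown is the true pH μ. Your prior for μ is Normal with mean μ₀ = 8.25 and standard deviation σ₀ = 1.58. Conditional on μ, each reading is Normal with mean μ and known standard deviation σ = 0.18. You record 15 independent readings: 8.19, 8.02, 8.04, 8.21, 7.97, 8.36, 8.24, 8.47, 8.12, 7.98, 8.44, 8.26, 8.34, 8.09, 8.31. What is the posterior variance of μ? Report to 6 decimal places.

For Normal data with known variance σ², a Normal(μ₀, σ₀²) prior on μ is conjugate. Posterior precision = 1/σ₀² + n/σ²; posterior mean is the precision-weighted average of μ₀ and x̄.
σ₀² = 1.58² = 2.4964, σ² = 0.18² = 0.0324; σ² + n·σ₀² = 0.0324 + 15·2.4964 = 37.4784.
Posterior precision = 1/σ₀² + n/σ² = 1/2.4964 + 15/0.0324 = (σ² + n·σ₀²)/(σ₀²σ²) = 37.4784/(2.4964·0.0324); posterior variance σₙ² = σ₀²σ²/(σ² + n·σ₀²) = 2.4964·0.0324/37.4784 = 0.002158.

0.002158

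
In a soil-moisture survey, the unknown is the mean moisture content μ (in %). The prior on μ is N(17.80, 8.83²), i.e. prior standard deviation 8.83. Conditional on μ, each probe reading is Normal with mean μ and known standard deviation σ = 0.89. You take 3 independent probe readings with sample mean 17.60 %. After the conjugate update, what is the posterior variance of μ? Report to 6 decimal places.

For Normal data with known variance σ², a Normal(μ₀, σ₀²) prior on μ is conjugate. Posterior precision = 1/σ₀² + n/σ²; posterior mean is the precision-weighted average of μ₀ and x̄.
σ₀² = 8.83² = 77.9689, σ² = 0.89² = 0.7921; σ² + n·σ₀² = 0.7921 + 3·77.9689 = 234.6988.
Posterior precision = 1/σ₀² + n/σ² = 1/77.9689 + 3/0.7921 = (σ² + n·σ₀²)/(σ₀²σ²) = 234.6988/(77.9689·0.7921); posterior variance σₙ² = σ₀²σ²/(σ² + n·σ₀²) = 77.9689·0.7921/234.6988 = 0.263142.

0.263142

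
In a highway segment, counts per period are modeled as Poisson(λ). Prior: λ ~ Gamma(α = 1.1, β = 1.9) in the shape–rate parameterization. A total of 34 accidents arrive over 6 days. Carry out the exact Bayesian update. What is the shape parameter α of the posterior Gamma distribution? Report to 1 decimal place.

35.1

With a Gamma(shape α, rate β) prior, the Poisson likelihood is conjugate: the posterior is Gamma(α + ΣXᵢ, β + n).
Posterior: Gamma(α+S, β+n) = Gamma(1.1+34, 1.9+6) = Gamma(35.1, 7.9).
Posterior α = 35.1.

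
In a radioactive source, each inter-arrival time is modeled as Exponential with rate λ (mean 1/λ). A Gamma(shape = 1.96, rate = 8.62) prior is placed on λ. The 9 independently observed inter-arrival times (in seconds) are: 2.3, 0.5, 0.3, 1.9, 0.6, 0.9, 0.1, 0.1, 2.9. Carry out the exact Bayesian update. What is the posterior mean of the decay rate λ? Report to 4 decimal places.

With a Gamma(shape α, rate β) prior on the exponential rate λ, the posterior after n observations with total T = Σxᵢ is Gamma(α+n, β+T).
Sum of observations T = 9.6 seconds; n = 9.
Posterior: Gamma(1.96+9, 8.62+9.6) = Gamma(10.96, 18.22).
Posterior mean of λ = α/β = 10.96/18.22 = 0.6015.

0.6015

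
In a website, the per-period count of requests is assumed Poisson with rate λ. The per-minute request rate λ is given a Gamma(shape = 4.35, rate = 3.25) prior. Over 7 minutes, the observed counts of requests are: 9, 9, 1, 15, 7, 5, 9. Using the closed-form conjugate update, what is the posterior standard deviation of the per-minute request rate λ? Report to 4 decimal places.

0.7516

With a Gamma(shape α, rate β) prior, the Poisson likelihood is conjugate: the posterior is Gamma(α + ΣXᵢ, β + n).
Sum of counts S = 55 over n = 7 minutes.
Posterior: Gamma(α+S, β+n) = Gamma(4.35+55, 3.25+7) = Gamma(59.35, 10.25).
SD = √α/β = √59.35/10.25 = 0.7516.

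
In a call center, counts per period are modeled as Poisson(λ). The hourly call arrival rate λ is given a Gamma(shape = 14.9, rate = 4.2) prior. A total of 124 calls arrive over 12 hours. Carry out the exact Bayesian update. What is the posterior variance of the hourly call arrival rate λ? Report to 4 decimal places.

0.5293

With a Gamma(shape α, rate β) prior, the Poisson likelihood is conjugate: the posterior is Gamma(α + ΣXᵢ, β + n).
Posterior: Gamma(α+S, β+n) = Gamma(14.9+124, 4.2+12) = Gamma(138.9, 16.2).
Var = α/β² = 138.9/16.2² = 0.5293.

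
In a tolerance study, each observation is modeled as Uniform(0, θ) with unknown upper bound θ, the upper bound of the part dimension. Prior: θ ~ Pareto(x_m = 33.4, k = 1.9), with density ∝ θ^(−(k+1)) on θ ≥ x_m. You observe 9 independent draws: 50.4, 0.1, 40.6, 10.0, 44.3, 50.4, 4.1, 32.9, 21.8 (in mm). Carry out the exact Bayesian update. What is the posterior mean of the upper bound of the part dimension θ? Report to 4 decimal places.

A Pareto(scale x_m, shape k) prior on the upper bound θ of Uniform(0, θ) is conjugate: posterior is Pareto(max(x_m, max xᵢ), k + n).
Sample maximum = 50.4; prior scale x_m = 33.4 → posterior scale = max = 50.4.
Posterior shape = 1.9 + 9 = 10.9.
E[θ|data] = k·x_m/(k−1) = 10.9·50.4/9.9 = 55.4909.

55.4909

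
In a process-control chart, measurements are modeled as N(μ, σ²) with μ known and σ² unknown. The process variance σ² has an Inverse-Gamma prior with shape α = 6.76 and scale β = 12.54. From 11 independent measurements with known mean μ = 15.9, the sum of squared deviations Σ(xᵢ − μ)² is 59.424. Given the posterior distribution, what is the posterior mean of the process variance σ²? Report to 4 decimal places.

3.7524

With known mean μ and an Inverse-Gamma(α, β) prior on σ², the Normal likelihood is conjugate: posterior is Inv-Gamma(α + n/2, β + Σ(xᵢ−μ)²/2).
Posterior: Inv-Gamma(6.76 + 11/2, 12.54 + 59.424/2) = Inv-Gamma(12.26, 42.2520).
E[σ²|data] = β/(α−1) = 42.2520/11.26 = 3.7524.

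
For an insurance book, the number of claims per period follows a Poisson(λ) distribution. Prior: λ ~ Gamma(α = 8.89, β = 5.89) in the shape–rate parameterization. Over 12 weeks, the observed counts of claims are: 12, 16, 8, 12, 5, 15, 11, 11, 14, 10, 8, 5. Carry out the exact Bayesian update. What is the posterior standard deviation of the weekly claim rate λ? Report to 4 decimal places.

With a Gamma(shape α, rate β) prior, the Poisson likelihood is conjugate: the posterior is Gamma(α + ΣXᵢ, β + n).
Sum of counts S = 127 over n = 12 weeks.
Posterior: Gamma(α+S, β+n) = Gamma(8.89+127, 5.89+12) = Gamma(135.89, 17.89).
SD = √α/β = √135.89/17.89 = 0.6516.

0.6516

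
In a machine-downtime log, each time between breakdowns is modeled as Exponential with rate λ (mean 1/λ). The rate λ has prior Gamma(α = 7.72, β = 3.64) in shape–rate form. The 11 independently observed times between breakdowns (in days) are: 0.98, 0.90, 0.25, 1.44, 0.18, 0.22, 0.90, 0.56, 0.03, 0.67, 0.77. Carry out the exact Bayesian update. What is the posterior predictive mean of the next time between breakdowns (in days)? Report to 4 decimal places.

0.5948

With a Gamma(shape α, rate β) prior on the exponential rate λ, the posterior after n observations with total T = Σxᵢ is Gamma(α+n, β+T).
Sum of observations T = 6.90 days; n = 11.
Posterior: Gamma(7.72+11, 3.64+6.90) = Gamma(18.72, 10.54).
The predictive distribution for the next observation is Lomax; its mean is β/(α−1) = 10.54/17.72 = 0.5948.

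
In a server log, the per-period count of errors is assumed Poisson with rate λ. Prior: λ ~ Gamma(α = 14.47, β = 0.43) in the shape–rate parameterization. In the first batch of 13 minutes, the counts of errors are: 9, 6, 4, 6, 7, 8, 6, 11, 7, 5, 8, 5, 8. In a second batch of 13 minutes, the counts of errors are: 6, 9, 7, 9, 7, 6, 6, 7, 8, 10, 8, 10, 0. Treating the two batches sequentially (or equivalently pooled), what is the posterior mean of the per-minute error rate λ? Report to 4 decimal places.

7.4714

With a Gamma(shape α, rate β) prior, the Poisson likelihood is conjugate: the posterior is Gamma(α + ΣXᵢ, β + n).
Batch 1: sum of counts S = 90 over n = 13 minutes.
After batch 1: Gamma(α+S, β+n) = Gamma(14.47+90, 0.43+13) = Gamma(104.47, 13.43).
Batch 2: sum of counts S = 93 over n = 13 minutes.
After batch 2: Gamma(α+S, β+n) = Gamma(104.47+93, 13.43+13) = Gamma(197.47, 26.43).
Posterior mean = α/β = 197.47/26.43 = 7.4714.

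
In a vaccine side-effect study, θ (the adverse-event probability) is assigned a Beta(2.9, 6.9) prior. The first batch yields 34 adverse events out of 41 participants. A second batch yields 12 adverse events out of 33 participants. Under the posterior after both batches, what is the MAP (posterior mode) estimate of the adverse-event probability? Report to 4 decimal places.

0.5856

The Beta prior is conjugate to a Binomial/Bernoulli likelihood; the update adds successes to α and failures to β.
After batch 1: Beta(2.9+34, 6.9+7) = Beta(36.9, 13.9).
After batch 2: Beta(36.9+12, 13.9+21) = Beta(48.9, 34.9).
Mode of Beta(a,b) for a,b>1 is (a−1)/(a+b−2) = 47.9/81.8 = 0.5856.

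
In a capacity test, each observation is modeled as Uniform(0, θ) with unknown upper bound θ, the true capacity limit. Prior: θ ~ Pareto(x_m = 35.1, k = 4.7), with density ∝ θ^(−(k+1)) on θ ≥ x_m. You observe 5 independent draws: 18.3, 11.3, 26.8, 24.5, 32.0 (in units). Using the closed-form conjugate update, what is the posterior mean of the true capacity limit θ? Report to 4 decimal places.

39.1345

A Pareto(scale x_m, shape k) prior on the upper bound θ of Uniform(0, θ) is conjugate: posterior is Pareto(max(x_m, max xᵢ), k + n).
Sample maximum = 32.0; prior scale x_m = 35.1 → posterior scale = max = 35.1.
Posterior shape = 4.7 + 5 = 9.7.
E[θ|data] = k·x_m/(k−1) = 9.7·35.1/8.7 = 39.1345.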